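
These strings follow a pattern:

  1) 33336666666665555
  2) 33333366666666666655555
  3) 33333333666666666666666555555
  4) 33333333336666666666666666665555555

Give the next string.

Reading off run lengths: 3 runs 4, 6, 8, 10; 6 runs 9, 12, 15, 18; 5 runs 4, 5, 6, 7 — each is linear in n, where the shown terms are n = 2, 3, 4, 5.
At n = 6 the blocks have lengths 12, 21, 8.

33333333333366666666666666666666655555555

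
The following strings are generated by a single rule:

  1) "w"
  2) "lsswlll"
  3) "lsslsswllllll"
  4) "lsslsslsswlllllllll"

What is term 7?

s(k+1) = lss·s(k)·lll, so each term gains lss as a prefix and lll as a suffix.
From lsslsslsswlllllllll, 3 further steps: lsslsslsswlllllllll → lsslsslsslsswllllllllllll → lsslsslsslsslsswlllllllllllllll → (answer).

lsslsslsslsslsslsswllllllllllllllllll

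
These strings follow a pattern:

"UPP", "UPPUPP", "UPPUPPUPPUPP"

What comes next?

Each string is two copies of the previous one concatenated.
Doubling UPPUPPUPPUPP:

UPPUPPUPPUPPUPPUPPUPPUPP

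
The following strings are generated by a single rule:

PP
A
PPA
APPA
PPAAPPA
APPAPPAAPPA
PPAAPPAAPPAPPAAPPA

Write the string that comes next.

From term 3 onward, concatenate the second-to-last term with the last: PP·A = PPA, A·PPA = APPA, …
So term 8 is APPAPPAAPPA·PPAAPPAAPPAPPAAPPA.

APPAPPAAPPAPPAAPPAAPPAPPAAPPA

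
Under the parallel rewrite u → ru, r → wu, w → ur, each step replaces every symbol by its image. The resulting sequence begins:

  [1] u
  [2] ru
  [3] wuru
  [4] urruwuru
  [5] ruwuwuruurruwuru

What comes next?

Rewriting the 16 symbols of ruwuwuruurruwuru one by one yields wu ru ur ru ur ru wu ru ru wu wu ru ur ru wu ru; concatenated:

wuruurruurruwururuwuwuruurruwuru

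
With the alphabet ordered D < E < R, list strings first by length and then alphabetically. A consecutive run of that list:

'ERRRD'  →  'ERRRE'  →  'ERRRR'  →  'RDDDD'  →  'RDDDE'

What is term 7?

Continuing the enumeration 2 steps past RDDDE: RDDDE → RDDDR → (answer).

RDDED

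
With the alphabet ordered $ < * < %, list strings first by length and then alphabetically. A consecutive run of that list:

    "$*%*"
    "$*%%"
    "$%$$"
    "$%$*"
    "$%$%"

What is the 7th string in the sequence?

Stepping forward 2 times from $%$%: $%$% → $%*$, then the target.

$%**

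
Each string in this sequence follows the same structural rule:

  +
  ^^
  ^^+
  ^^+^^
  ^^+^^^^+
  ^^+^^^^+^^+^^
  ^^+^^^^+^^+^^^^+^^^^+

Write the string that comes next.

^^+^^^^+^^+^^^^+^^^^+^^+^^^^+^^+^^

From term 3 onward, concatenate the last term with the second-to-last: ^^·+ = ^^+, ^^+·^^ = ^^+^^, …
Continuing: ^^+^^^^+^^+^^^^+^^^^+ · ^^+^^^^+^^+^^ gives term 8.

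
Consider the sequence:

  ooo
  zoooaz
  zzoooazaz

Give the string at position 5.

Each term wraps the previous one in z on the left and az on the right.
From zzoooazaz, 2 further steps: zzoooazaz → zzzoooazazaz → (answer).

zzzzoooazazazaz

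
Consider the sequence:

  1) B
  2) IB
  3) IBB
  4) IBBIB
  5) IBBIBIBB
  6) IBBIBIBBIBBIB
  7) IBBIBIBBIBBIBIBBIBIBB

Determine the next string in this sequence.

Each term (from the third on) is the previous term followed by the one before it: term 3 = IB·B = IBB.
The next term joins IBBIBIBBIBBIBIBBIBIBB and IBBIBIBBIBBIB.

IBBIBIBBIBBIBIBBIBIBBIBBIBIBBIBBIB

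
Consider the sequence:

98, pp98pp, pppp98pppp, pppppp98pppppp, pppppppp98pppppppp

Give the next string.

Every step adds pp to the front and pp to the end of the previous string.
Applying this once more to pppppppp98pppppppp:

pppppppppp98pppppppppp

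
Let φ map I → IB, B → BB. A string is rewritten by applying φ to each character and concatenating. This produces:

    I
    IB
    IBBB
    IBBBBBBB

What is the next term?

Expanding IBBBBBBB: I→IB, B→BB, B→BB, B→BB, B→BB, B→BB, B→BB, B→BB. Concatenated: IB BB BB BB BB BB BB BB.

IBBBBBBBBBBBBBBB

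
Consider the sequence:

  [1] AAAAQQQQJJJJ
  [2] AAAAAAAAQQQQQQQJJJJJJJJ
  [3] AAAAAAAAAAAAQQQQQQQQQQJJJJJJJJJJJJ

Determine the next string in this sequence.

Term n consists of 4n A's, followed by 3n+1 Q's, followed by 4n J's (n = 1, 2, …).
Setting n = 4 gives 16, 13, 16 characters in each block.

AAAAAAAAAAAAAAAAQQQQQQQQQQQQQJJJJJJJJJJJJJJJJ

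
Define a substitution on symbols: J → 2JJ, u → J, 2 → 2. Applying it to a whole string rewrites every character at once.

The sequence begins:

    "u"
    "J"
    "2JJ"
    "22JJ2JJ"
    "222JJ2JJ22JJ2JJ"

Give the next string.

Applying the rule to each of the 15 symbols of 222JJ2JJ22JJ2JJ gives the pieces 2 2 2 2JJ 2JJ 2 2JJ 2JJ 2 2 2JJ 2JJ 2 2JJ 2JJ, which concatenate to the answer.

2222JJ2JJ22JJ2JJ222JJ2JJ22JJ2JJ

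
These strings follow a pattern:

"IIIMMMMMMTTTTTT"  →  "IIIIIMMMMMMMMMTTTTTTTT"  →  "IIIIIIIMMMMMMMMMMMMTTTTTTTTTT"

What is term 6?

Each string has the form I^{2n-1} M^{3n} T^{2n+2}, where the shown terms are n = 2, 3, 4.
Setting n = 7 gives 13, 21, 16 characters in each block.

IIIIIIIIIIIIIMMMMMMMMMMMMMMMMMMMMMTTTTTTTTTTTTTTTT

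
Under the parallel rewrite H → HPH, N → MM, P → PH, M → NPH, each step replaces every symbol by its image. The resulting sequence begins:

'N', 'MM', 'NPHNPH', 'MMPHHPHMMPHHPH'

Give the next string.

Rewriting the 14 symbols of MMPHHPHMMPHHPH one by one yields NPH NPH PH HPH HPH PH HPH NPH NPH PH HPH HPH PH HPH; concatenated:

NPHNPHPHHPHHPHPHHPHNPHNPHPHHPHHPHPHHPH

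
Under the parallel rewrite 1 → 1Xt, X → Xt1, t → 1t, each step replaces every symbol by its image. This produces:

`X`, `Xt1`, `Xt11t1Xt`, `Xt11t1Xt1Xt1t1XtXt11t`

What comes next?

Xt11t1Xt1Xt1t1XtXt11t1XtXt11t1Xt1t1XtXt11tXt11t1Xt1Xt1t

Replace each of the 21 characters of Xt11t1Xt1Xt1t1XtXt11t in place — Xt1 1t 1Xt 1Xt 1t 1Xt Xt1 1t 1Xt Xt1 1t 1Xt 1t 1Xt Xt1 1t Xt1 1t 1Xt 1Xt 1t — and concatenate.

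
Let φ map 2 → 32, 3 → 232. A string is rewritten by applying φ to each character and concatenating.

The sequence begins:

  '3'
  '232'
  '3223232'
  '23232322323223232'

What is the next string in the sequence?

Rewriting the 17 symbols of 23232322323223232 one by one yields 32 232 32 232 32 232 32 32 232 32 232 32 32 232 32 232 32; concatenated:

32232322323223232322323223232322323223232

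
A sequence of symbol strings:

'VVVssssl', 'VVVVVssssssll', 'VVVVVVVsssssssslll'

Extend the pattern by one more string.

VVVVVVVVVssssssssssllll

Each string has the form V^{2n+1} s^{2n+2} l^{n} (n = 1, 2, …).
At n = 4 the blocks have lengths 9, 10, 4.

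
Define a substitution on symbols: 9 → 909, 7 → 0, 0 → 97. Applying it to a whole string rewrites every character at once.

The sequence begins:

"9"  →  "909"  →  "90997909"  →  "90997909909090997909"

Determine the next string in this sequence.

Rewriting the 20 symbols of 90997909909090997909 one by one yields 909 97 909 909 0 909 97 909 909 97 909 97 909 97 909 909 0 909 97 909; concatenated:

90997909909090997909909979099790997909909090997909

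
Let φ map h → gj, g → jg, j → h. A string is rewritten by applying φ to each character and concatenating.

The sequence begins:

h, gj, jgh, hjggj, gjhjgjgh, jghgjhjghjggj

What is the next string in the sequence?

hjggjjghgjhjggjhjgjgh

Replace each of the 13 characters of jghgjhjghjggj in place — h jg gj jg h gj h jg gj h jg jg h — and concatenate.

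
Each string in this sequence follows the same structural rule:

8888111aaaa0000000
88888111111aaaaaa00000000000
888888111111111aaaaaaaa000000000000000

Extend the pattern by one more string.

Reading off run lengths: 8 runs 4, 5, 6; 1 runs 3, 6, 9; a runs 4, 6, 8; 0 runs 7, 11, 15 — each is linear in n (n = 1, 2, …).
Setting n = 4 gives 7, 12, 10, 19 characters in each block.

8888888111111111111aaaaaaaaaa0000000000000000000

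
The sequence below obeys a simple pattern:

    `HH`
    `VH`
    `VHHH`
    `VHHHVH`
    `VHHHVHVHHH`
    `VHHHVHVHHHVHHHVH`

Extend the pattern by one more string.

VHHHVHVHHHVHHHVHVHHHVHVHHH

From term 3 onward, concatenate the last term with the second-to-last: VH·HH = VHHH, VHHH·VH = VHHHVH, …
Continuing: VHHHVHVHHHVHHHVH · VHHHVHVHHH gives term 7.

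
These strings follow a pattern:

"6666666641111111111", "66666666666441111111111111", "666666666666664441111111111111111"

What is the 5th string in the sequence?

66666666666666666666444441111111111111111111111

Each string has the form 6^{3n-1} 4^{n-2} 1^{3n+1}, where the shown terms are n = 3, 4, 5.
For term 5, n = 7, so the run lengths are 20, 5, 22.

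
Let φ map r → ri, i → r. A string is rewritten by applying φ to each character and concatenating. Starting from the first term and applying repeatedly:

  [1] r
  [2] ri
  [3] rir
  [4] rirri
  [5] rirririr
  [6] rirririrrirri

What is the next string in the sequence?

rirririrrirririrririr

Replace each of the 13 characters of rirririrrirri in place — ri r ri ri r ri r ri ri r ri ri r — and concatenate.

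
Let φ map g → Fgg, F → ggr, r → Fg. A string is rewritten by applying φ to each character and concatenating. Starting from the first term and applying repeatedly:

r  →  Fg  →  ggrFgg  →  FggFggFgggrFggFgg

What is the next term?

Rewriting the 17 symbols of FggFggFgggrFggFgg one by one yields ggr Fgg Fgg ggr Fgg Fgg ggr Fgg Fgg Fgg Fg ggr Fgg Fgg ggr Fgg Fgg; concatenated:

ggrFggFggggrFggFggggrFggFggFggFgggrFggFggggrFggFgg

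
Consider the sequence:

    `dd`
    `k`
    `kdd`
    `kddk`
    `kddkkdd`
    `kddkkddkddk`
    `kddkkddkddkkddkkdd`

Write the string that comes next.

kddkkddkddkkddkkddkddkkddkddk

From term 3 onward, concatenate the last term with the second-to-last: k·dd = kdd, kdd·k = kddk, …
The next term joins kddkkddkddkkddkkdd and kddkkddkddk.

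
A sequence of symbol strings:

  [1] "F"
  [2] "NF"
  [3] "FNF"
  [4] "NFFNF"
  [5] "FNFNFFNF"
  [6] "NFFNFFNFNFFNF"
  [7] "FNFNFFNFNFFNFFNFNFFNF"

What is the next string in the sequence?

NFFNFFNFNFFNFFNFNFFNFNFFNFFNFNFFNF

From term 3 onward, concatenate the second-to-last term with the last: F·NF = FNF, NF·FNF = NFFNF, …
Continuing: NFFNFFNFNFFNF · FNFNFFNFNFFNFFNFNFFNF gives term 8.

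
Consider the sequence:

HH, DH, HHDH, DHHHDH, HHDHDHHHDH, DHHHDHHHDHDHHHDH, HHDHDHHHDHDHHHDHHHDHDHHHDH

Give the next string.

From term 3 onward, concatenate the second-to-last term with the last: HH·DH = HHDH, DH·HHDH = DHHHDH, …
The next term joins DHHHDHHHDHDHHHDH and HHDHDHHHDHDHHHDHHHDHDHHHDH.

DHHHDHHHDHDHHHDHHHDHDHHHDHDHHHDHHHDHDHHHDH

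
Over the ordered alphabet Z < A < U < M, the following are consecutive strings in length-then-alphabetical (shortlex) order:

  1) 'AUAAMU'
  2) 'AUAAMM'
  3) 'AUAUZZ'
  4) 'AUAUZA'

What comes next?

AUAUZU

Find the rightmost character of AUAUZA below M, bump it to the next letter, and reset everything to its right to Z.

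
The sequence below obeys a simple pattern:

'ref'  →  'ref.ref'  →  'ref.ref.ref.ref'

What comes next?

Each string is two copies of the previous one joined by '.'.
Doubling ref.ref.ref.ref with '.' between the halves:

ref.ref.ref.ref.ref.ref.ref.ref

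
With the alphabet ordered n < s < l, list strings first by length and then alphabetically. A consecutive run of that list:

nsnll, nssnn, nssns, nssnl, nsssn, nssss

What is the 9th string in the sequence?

nssls

Advancing 3 positions from nssss through nssss → nsssl → nssln reaches term 9.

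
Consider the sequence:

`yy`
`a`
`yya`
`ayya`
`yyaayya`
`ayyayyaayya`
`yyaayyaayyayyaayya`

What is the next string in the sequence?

ayyayyaayyayyaayyaayyayyaayya

This is a Fibonacci-style word recurrence s(k) = s(k−2)·s(k−1): e.g. yy·a = yya.
So term 8 is ayyayyaayya·yyaayyaayyayyaayya.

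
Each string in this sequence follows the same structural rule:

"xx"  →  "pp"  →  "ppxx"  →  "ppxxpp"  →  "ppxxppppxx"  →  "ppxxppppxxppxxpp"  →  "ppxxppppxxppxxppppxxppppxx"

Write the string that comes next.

ppxxppppxxppxxppppxxppppxxppxxppppxxppxxpp

From term 3 onward, concatenate the last term with the second-to-last: pp·xx = ppxx, ppxx·pp = ppxxpp, …
So term 8 is ppxxppppxxppxxppppxxppppxx·ppxxppppxxppxxpp.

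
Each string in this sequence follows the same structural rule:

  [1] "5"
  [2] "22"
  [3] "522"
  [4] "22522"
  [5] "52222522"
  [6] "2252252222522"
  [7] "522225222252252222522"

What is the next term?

2252252222522522225222252252222522

From term 3 onward, concatenate the second-to-last term with the last: 5·22 = 522, 22·522 = 22522, …
So term 8 is 2252252222522·522225222252252222522.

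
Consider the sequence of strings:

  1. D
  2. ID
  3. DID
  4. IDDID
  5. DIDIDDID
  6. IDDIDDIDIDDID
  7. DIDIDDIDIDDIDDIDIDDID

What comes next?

From term 3 onward, concatenate the second-to-last term with the last: D·ID = DID, ID·DID = IDDID, …
The next term joins IDDIDDIDIDDID and DIDIDDIDIDDIDDIDIDDID.

IDDIDDIDIDDIDDIDIDDIDIDDIDDIDIDDID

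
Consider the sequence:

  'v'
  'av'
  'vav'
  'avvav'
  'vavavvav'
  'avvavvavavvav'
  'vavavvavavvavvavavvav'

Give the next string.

avvavvavavvavvavavvavavvavvavavvav

This is a Fibonacci-style word recurrence s(k) = s(k−2)·s(k−1): e.g. v·av = vav.
The next term joins avvavvavavvav and vavavvavavvavvavavvav.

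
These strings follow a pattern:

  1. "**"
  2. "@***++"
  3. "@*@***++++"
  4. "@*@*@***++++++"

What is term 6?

@*@*@*@*@***++++++++++

s(k+1) = @*·s(k)·++, so each term gains @* as a prefix and ++ as a suffix.
From @*@*@***++++++, 2 further steps: @*@*@***++++++ → @*@*@*@***++++++++ → (answer).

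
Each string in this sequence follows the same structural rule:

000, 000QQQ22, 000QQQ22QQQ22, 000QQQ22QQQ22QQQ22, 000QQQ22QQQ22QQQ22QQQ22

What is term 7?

000QQQ22QQQ22QQQ22QQQ22QQQ22QQQ22

The strings grow by a fixed suffix QQQ22 each time.
From 000QQQ22QQQ22QQQ22QQQ22, 2 further steps: 000QQQ22QQQ22QQQ22QQQ22 → 000QQQ22QQQ22QQQ22QQQ22QQQ22 → (answer).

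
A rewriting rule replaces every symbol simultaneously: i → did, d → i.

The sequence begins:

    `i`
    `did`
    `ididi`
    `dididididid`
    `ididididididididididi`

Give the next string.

φ(ididididididididididi) expands symbol-by-symbol to did i did i did i did i did i did i did i did i did i did i did; joining the 21 pieces gives the next term.

dididididididididididididididididididididid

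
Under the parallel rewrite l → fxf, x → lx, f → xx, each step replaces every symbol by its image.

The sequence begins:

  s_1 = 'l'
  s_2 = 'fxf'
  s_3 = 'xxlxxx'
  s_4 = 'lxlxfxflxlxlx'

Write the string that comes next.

φ(lxlxfxflxlxlx) expands symbol-by-symbol to fxf lx fxf lx xx lx xx fxf lx fxf lx fxf lx; joining the 13 pieces gives the next term.

fxflxfxflxxxlxxxfxflxfxflxfxflx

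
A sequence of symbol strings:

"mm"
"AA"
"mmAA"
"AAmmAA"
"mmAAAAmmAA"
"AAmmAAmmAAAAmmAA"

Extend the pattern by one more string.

mmAAAAmmAAAAmmAAmmAAAAmmAA

This is a Fibonacci-style word recurrence s(k) = s(k−2)·s(k−1): e.g. mm·AA = mmAA.
So term 7 is mmAAAAmmAA·AAmmAAmmAAAAmmAA.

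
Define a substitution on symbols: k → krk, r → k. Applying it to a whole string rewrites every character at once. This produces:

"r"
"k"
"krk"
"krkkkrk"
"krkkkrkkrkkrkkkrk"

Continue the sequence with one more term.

krkkkrkkrkkrkkkrkkrkkkrkkrkkkrkkrkkrkkkrk

Applying the rule to each of the 17 symbols of krkkkrkkrkkrkkkrk gives the pieces krk k krk krk krk k krk krk k krk krk k krk krk krk k krk, which concatenate to the answer.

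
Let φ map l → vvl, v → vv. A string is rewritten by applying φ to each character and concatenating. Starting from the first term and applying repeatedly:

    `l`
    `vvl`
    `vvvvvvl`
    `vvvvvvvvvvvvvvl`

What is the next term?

φ(vvvvvvvvvvvvvvl) expands symbol-by-symbol to vv vv vv vv vv vv vv vv vv vv vv vv vv vv vvl; joining the 15 pieces gives the next term.

vvvvvvvvvvvvvvvvvvvvvvvvvvvvvvl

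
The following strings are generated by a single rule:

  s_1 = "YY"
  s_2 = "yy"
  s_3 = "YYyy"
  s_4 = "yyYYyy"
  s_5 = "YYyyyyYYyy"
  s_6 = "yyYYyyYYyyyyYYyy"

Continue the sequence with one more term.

Each term (from the third on) is the two preceding terms concatenated in order: term 3 = YY·yy = YYyy.
Continuing: YYyyyyYYyy · yyYYyyYYyyyyYYyy gives term 7.

YYyyyyYYyyyyYYyyYYyyyyYYyy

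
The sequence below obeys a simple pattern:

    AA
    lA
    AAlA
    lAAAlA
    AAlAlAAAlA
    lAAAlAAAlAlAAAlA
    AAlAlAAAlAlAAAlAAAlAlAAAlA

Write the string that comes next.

From term 3 onward, concatenate the second-to-last term with the last: AA·lA = AAlA, lA·AAlA = lAAAlA, …
Continuing: lAAAlAAAlAlAAAlA · AAlAlAAAlAlAAAlAAAlAlAAAlA gives term 8.

lAAAlAAAlAlAAAlAAAlAlAAAlAlAAAlAAAlAlAAAlA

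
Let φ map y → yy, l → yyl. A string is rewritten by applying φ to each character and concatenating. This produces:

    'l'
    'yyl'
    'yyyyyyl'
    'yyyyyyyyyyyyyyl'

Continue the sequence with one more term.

yyyyyyyyyyyyyyyyyyyyyyyyyyyyyyl

Applying the rule to each of the 15 symbols of yyyyyyyyyyyyyyl gives the pieces yy yy yy yy yy yy yy yy yy yy yy yy yy yy yyl, which concatenate to the answer.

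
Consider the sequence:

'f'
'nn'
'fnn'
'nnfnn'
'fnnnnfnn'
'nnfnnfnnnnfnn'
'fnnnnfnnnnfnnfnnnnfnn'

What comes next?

From term 3 onward, concatenate the second-to-last term with the last: f·nn = fnn, nn·fnn = nnfnn, …
Continuing: nnfnnfnnnnfnn · fnnnnfnnnnfnnfnnnnfnn gives term 8.

nnfnnfnnnnfnnfnnnnfnnnnfnnfnnnnfnn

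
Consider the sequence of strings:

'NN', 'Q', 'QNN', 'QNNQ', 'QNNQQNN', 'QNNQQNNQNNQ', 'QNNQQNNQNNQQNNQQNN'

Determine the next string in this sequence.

From term 3 onward, concatenate the last term with the second-to-last: Q·NN = QNN, QNN·Q = QNNQ, …
The next term joins QNNQQNNQNNQQNNQQNN and QNNQQNNQNNQ.

QNNQQNNQNNQQNNQQNNQNNQQNNQNNQ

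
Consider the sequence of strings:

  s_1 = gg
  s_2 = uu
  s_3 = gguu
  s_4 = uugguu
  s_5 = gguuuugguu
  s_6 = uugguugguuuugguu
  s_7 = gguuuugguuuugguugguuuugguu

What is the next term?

Each term (from the third on) is the two preceding terms concatenated in order: term 3 = gg·uu = gguu.
The next term joins uugguugguuuugguu and gguuuugguuuugguugguuuugguu.

uugguugguuuugguugguuuugguuuugguugguuuugguu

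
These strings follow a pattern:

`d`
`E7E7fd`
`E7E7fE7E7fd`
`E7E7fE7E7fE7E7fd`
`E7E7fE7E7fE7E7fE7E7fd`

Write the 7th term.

The strings grow by a fixed prefix E7E7f each time.
From E7E7fE7E7fE7E7fE7E7fd, 2 further steps: E7E7fE7E7fE7E7fE7E7fd → E7E7fE7E7fE7E7fE7E7fE7E7fd → (answer).

E7E7fE7E7fE7E7fE7E7fE7E7fE7E7fd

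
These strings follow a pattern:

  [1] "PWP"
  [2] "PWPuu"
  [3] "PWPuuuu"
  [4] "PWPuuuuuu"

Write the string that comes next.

Every step adds uu to the end: s(k+1) = s(k)·uu.
One more step from PWPuuuuuu gives the answer.

PWPuuuuuuuu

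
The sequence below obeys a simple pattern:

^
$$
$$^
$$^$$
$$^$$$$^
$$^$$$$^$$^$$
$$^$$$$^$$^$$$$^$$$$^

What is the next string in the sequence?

This is a Fibonacci-style word recurrence s(k) = s(k−1)·s(k−2): e.g. $$·^ = $$^.
The next term joins $$^$$$$^$$^$$$$^$$$$^ and $$^$$$$^$$^$$.

$$^$$$$^$$^$$$$^$$$$^$$^$$$$^$$^$$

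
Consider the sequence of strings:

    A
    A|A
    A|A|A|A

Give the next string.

A|A|A|A|A|A|A|A

Each string is two copies of the previous one joined by '|'.
So the next term is two copies of A|A|A|A with '|' between the halves.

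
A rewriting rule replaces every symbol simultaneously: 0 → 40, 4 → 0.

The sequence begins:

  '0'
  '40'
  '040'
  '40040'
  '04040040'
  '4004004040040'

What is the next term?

Rewriting the 13 symbols of 4004004040040 one by one yields 0 40 40 0 40 40 0 40 0 40 40 0 40; concatenated:

040400404004004040040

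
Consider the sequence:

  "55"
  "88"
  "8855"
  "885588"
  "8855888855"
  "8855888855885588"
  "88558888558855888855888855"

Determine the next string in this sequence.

885588885588558888558888558855888855885588

From term 3 onward, concatenate the last term with the second-to-last: 88·55 = 8855, 8855·88 = 885588, …
So term 8 is 88558888558855888855888855·8855888855885588.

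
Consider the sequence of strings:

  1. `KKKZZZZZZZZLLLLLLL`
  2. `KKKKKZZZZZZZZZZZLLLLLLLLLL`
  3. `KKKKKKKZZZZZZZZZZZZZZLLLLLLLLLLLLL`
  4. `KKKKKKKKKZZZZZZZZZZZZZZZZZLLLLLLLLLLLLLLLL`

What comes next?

Reading off run lengths: K runs 3, 5, 7, 9; Z runs 8, 11, 14, 17; L runs 7, 10, 13, 16 — each is linear in n, where the shown terms are n = 2, 3, 4, 5.
At n = 6 the blocks have lengths 11, 20, 19.

KKKKKKKKKKKZZZZZZZZZZZZZZZZZZZZLLLLLLLLLLLLLLLLLLL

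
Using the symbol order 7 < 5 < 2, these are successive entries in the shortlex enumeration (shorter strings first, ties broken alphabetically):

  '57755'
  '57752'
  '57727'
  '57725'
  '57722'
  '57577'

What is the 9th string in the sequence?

Stepping forward 3 times from 57577: 57577 → 57575 → 57572, then the target.

57557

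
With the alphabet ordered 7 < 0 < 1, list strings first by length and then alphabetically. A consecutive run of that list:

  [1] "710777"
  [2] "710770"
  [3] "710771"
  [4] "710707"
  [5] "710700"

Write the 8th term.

Stepping forward 3 times from 710700: 710700 → 710701 → 710717, then the target.

710710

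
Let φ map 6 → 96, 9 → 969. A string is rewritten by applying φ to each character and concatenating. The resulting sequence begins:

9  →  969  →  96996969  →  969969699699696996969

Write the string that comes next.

φ(969969699699696996969) expands symbol-by-symbol to 969 96 969 969 96 969 96 969 969 96 969 969 96 969 96 969 969 96 969 96 969; joining the 21 pieces gives the next term.

9699696996996969969699699696996996969969699699696996969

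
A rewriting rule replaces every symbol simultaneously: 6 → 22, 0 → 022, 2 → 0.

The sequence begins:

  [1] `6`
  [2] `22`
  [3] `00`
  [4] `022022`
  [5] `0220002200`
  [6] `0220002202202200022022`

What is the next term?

Rewriting the 22 symbols of 0220002202202200022022 one by one yields 022 0 0 022 022 022 0 0 022 0 0 022 0 0 022 022 022 0 0 022 0 0; concatenated:

022000220220220002200022000220220220002200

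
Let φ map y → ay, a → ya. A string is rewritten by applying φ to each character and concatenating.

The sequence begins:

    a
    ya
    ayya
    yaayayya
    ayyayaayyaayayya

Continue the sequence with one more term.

Applying the rule to each of the 16 symbols of ayyayaayyaayayya gives the pieces ya ay ay ya ay ya ya ay ay ya ya ay ya ay ay ya, which concatenate to the answer.

yaayayyaayyayaayayyayaayyaayayya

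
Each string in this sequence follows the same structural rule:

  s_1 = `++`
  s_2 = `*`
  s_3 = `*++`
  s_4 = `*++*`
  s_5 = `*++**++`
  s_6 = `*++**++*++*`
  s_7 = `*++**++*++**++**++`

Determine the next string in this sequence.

*++**++*++**++**++*++**++*++*

Each term (from the third on) is the previous term followed by the one before it: term 3 = *·++ = *++.
So term 8 is *++**++*++**++**++·*++**++*++*.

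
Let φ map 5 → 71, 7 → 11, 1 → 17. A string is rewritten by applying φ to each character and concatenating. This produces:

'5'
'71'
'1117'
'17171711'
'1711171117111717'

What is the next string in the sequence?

17111717171117171711171717111711

φ(1711171117111717) expands symbol-by-symbol to 17 11 17 17 17 11 17 17 17 11 17 17 17 11 17 11; joining the 16 pieces gives the next term.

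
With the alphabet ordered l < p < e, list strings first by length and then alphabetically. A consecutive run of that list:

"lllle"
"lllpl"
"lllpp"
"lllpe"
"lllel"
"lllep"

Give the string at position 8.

llpll

Continuing the enumeration 2 steps past lllep: lllep → lllee → (answer).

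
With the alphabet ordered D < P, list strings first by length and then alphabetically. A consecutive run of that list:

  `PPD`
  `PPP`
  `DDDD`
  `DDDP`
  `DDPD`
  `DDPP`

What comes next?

The successor of DDPP increments the rightmost position that isn't already P and resets every position after it to D.

DPDD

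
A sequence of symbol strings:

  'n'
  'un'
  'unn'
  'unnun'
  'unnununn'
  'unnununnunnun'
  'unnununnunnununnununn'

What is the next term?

This is a Fibonacci-style word recurrence s(k) = s(k−1)·s(k−2): e.g. un·n = unn.
So term 8 is unnununnunnununnununn·unnununnunnun.

unnununnunnununnununnunnununnunnun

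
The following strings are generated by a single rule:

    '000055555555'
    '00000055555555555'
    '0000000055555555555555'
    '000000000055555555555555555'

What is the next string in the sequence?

Each string has the form 0^{2n} 5^{3n+2}, where the shown terms are n = 2, 3, 4, 5.
For the next term, n = 6, so the run lengths are 12, 20.

00000000000055555555555555555555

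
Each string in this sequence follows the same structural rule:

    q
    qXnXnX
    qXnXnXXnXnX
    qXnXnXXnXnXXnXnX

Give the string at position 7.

qXnXnXXnXnXXnXnXXnXnXXnXnXXnXnX

Every step adds XnXnX to the end: s(k+1) = s(k)·XnXnX.
From qXnXnXXnXnXXnXnX, 3 further steps: qXnXnXXnXnXXnXnX → qXnXnXXnXnXXnXnXXnXnX → qXnXnXXnXnXXnXnXXnXnXXnXnX → (answer).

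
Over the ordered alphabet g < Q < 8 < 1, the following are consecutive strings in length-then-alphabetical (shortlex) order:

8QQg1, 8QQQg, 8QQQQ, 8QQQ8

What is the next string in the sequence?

8QQQ1

The successor of 8QQQ8 increments the rightmost position that isn't already 1 and resets every position after it to g.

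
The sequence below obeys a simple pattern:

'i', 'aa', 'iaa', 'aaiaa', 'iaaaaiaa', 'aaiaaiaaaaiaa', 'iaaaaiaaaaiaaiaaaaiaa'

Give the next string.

aaiaaiaaaaiaaiaaaaiaaaaiaaiaaaaiaa

Each term (from the third on) is the two preceding terms concatenated in order: term 3 = i·aa = iaa.
So term 8 is aaiaaiaaaaiaa·iaaaaiaaaaiaaiaaaaiaa.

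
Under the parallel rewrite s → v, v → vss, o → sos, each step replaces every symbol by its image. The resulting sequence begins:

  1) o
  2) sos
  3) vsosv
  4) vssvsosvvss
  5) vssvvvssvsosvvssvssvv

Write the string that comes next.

vssvvvssvssvssvvvssvsosvvssvssvvvssvvvssvss

Applying the rule to each of the 21 symbols of vssvvvssvsosvvssvssvv gives the pieces vss v v vss vss vss v v vss v sos v vss vss v v vss v v vss vss, which concatenate to the answer.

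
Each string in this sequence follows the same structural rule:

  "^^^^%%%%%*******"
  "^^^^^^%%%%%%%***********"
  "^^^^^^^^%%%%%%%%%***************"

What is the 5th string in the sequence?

Reading off run lengths: ^ runs 4, 6, 8; % runs 5, 7, 9; * runs 7, 11, 15 — each is linear in n, where the shown terms are n = 2, 3, 4.
Setting n = 6 gives 12, 13, 23 characters in each block.

^^^^^^^^^^^^%%%%%%%%%%%%%***********************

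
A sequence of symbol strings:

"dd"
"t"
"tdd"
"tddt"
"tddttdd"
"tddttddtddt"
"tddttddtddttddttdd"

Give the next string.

tddttddtddttddttddtddttddtddt

This is a Fibonacci-style word recurrence s(k) = s(k−1)·s(k−2): e.g. t·dd = tdd.
Continuing: tddttddtddttddttdd · tddttddtddt gives term 8.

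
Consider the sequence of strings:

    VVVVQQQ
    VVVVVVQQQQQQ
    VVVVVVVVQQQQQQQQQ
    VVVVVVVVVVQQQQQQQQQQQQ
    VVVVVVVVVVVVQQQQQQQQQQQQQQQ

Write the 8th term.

VVVVVVVVVVVVVVVVVVQQQQQQQQQQQQQQQQQQQQQQQQ

The n-th term is 2n+2 V's then 3n Q's (n = 1, 2, …).
At n = 8 the blocks have lengths 18, 24.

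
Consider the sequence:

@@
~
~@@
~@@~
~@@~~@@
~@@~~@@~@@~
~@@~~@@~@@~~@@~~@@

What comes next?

From term 3 onward, concatenate the last term with the second-to-last: ~·@@ = ~@@, ~@@·~ = ~@@~, …
So term 8 is ~@@~~@@~@@~~@@~~@@·~@@~~@@~@@~.

~@@~~@@~@@~~@@~~@@~@@~~@@~@@~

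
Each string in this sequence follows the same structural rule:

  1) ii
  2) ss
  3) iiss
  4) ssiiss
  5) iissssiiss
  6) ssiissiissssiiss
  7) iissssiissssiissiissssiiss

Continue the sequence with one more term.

Each term (from the third on) is the two preceding terms concatenated in order: term 3 = ii·ss = iiss.
The next term joins ssiissiissssiiss and iissssiissssiissiissssiiss.

ssiissiissssiissiissssiissssiissiissssiiss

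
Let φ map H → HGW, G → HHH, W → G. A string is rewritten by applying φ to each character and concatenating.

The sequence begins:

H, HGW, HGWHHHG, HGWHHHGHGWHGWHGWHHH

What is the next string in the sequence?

φ(HGWHHHGHGWHGWHGWHHH) expands symbol-by-symbol to HGW HHH G HGW HGW HGW HHH HGW HHH G HGW HHH G HGW HHH G HGW HGW HGW; joining the 19 pieces gives the next term.

HGWHHHGHGWHGWHGWHHHHGWHHHGHGWHHHGHGWHHHGHGWHGWHGW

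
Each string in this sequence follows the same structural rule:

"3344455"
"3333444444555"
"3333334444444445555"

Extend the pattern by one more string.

3333333344444444444455555

Reading off run lengths: 3 runs 2, 4, 6; 4 runs 3, 6, 9; 5 runs 2, 3, 4 — each is linear in n (n = 1, 2, …).
At n = 4 the blocks have lengths 8, 12, 5.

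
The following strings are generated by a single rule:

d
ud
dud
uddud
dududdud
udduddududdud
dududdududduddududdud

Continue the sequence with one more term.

Each term (from the third on) is the two preceding terms concatenated in order: term 3 = d·ud = dud.
Continuing: udduddududdud · dududdududduddududdud gives term 8.

udduddududduddududdududduddududdud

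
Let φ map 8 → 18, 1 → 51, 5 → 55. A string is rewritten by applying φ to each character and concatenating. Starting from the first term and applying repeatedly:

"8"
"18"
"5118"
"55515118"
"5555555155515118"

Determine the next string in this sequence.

Rewriting the 16 symbols of 5555555155515118 one by one yields 55 55 55 55 55 55 55 51 55 55 55 51 55 51 51 18; concatenated:

55555555555555515555555155515118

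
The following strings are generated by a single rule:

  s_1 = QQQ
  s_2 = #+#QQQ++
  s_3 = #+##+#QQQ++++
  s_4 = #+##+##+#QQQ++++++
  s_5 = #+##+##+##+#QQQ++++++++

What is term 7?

s(k+1) = #+#·s(k)·++, so each term gains #+# as a prefix and ++ as a suffix.
From #+##+##+##+#QQQ++++++++, 2 further steps: #+##+##+##+#QQQ++++++++ → #+##+##+##+##+#QQQ++++++++++ → (answer).

#+##+##+##+##+##+#QQQ++++++++++++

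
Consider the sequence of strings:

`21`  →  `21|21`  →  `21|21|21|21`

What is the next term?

s(k+1) = s(k)·|·s(k) — each term doubles the last with '|' between the halves.
Doubling 21|21|21|21 with '|' between the halves:

21|21|21|21|21|21|21|21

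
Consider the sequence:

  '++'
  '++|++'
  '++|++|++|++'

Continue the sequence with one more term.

Each string is two copies of the previous one joined by '|'.
Doubling ++|++|++|++ with '|' between the halves:

++|++|++|++|++|++|++|++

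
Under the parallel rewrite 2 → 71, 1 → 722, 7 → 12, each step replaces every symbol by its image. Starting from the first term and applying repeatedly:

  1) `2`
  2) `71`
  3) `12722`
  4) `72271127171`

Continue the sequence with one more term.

12717112722722711272212722

Rewriting each symbol of 72271127171: 7→12, 2→71, 2→71, 7→12, 1→722, 1→722, 2→71, 7→12, 1→722, 7→12, 1→722, which concatenates to 12 71 71 12 722 722 71 12 722 12 722.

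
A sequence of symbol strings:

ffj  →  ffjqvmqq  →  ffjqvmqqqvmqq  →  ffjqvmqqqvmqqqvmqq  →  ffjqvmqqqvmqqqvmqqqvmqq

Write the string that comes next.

ffjqvmqqqvmqqqvmqqqvmqqqvmqq

Every step adds qvmqq to the end: s(k+1) = s(k)·qvmqq.
So the next term is ffjqvmqqqvmqqqvmqqqvmqq·qvmqq.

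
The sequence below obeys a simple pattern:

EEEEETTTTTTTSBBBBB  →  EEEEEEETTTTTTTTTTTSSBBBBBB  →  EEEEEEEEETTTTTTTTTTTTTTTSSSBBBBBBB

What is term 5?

EEEEEEEEEEEEETTTTTTTTTTTTTTTTTTTTTTTSSSSSBBBBBBBBB

The n-th term is 2n+1 E's then 4n-1 T's then n-1 S's then n+3 B's, where the shown terms are n = 2, 3, 4.
For term 5, n = 6, so the run lengths are 13, 23, 5, 9.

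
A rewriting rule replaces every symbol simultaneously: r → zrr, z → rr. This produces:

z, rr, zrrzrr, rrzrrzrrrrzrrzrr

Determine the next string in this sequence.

Rewriting the 16 symbols of rrzrrzrrrrzrrzrr one by one yields zrr zrr rr zrr zrr rr zrr zrr zrr zrr rr zrr zrr rr zrr zrr; concatenated:

zrrzrrrrzrrzrrrrzrrzrrzrrzrrrrzrrzrrrrzrrzrr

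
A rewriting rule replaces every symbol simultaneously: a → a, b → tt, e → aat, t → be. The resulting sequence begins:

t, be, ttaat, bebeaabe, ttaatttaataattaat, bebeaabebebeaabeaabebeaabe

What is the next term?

Applying the rule to each of the 26 symbols of bebeaabebebeaabeaabebeaabe gives the pieces tt aat tt aat a a tt aat tt aat tt aat a a tt aat a a tt aat tt aat a a tt aat, which concatenate to the answer.

ttaatttaataattaatttaatttaataattaataattaatttaataattaat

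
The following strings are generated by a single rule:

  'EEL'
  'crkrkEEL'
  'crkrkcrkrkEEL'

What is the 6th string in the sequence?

crkrkcrkrkcrkrkcrkrkcrkrkEEL

Every step adds crkrk at the front: s(k+1) = crkrk·s(k).
From crkrkcrkrkEEL, 3 further steps: crkrkcrkrkEEL → crkrkcrkrkcrkrkEEL → crkrkcrkrkcrkrkcrkrkEEL → (answer).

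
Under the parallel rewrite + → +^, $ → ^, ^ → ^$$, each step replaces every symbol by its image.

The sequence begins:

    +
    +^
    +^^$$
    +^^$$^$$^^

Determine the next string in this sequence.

Apply φ to +^^$$^$$^^ symbol by symbol: +→+^, ^→^$$, ^→^$$, $→^, $→^, ^→^$$, $→^, $→^, ^→^$$, ^→^$$; joined: +^ ^$$ ^$$ ^ ^ ^$$ ^ ^ ^$$ ^$$.

+^^$$^$$^^^$$^^^$$^$$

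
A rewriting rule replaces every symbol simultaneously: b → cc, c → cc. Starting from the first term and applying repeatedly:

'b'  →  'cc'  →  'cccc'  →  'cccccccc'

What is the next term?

cccccccccccccccc

Rewriting each symbol of cccccccc: c→cc, c→cc, c→cc, c→cc, c→cc, c→cc, c→cc, c→cc, which concatenates to cc cc cc cc cc cc cc cc.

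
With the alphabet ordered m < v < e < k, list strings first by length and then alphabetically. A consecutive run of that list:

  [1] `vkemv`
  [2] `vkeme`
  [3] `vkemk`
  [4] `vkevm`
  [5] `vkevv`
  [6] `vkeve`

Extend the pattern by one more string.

Find the rightmost character of vkeve below k, bump it to the next letter, and reset everything to its right to m.

vkevk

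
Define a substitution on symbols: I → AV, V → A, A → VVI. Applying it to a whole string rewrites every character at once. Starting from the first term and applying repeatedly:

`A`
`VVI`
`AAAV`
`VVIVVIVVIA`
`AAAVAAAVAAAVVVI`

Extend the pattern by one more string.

Replace each of the 15 characters of AAAVAAAVAAAVVVI in place — VVI VVI VVI A VVI VVI VVI A VVI VVI VVI A A A AV — and concatenate.

VVIVVIVVIAVVIVVIVVIAVVIVVIVVIAAAAV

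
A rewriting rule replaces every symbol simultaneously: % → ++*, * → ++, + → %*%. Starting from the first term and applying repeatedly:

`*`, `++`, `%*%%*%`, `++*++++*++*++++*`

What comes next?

Rewriting the 16 symbols of ++*++++*++*++++* one by one yields %*% %*% ++ %*% %*% %*% %*% ++ %*% %*% ++ %*% %*% %*% %*% ++; concatenated:

%*%%*%++%*%%*%%*%%*%++%*%%*%++%*%%*%%*%%*%++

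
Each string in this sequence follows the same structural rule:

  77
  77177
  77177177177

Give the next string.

77177177177177177177177

Every step duplicates the string with '1' between the halves.
One more doubling of 77177177177 gives the answer.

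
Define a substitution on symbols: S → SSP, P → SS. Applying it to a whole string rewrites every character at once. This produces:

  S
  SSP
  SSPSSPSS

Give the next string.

Expanding SSPSSPSS: S→SSP, S→SSP, P→SS, S→SSP, S→SSP, P→SS, S→SSP, S→SSP. Concatenated: SSP SSP SS SSP SSP SS SSP SSP.

SSPSSPSSSSPSSPSSSSPSSP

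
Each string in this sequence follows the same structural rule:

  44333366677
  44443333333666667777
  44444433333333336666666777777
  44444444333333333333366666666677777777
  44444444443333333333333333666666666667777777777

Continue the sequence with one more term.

44444444444433333333333333333336666666666666777777777777

Each string has the form 4^{2n} 3^{3n+1} 6^{2n+1} 7^{2n} (n = 1, 2, …).
Setting n = 6 gives 12, 19, 13, 12 characters in each block.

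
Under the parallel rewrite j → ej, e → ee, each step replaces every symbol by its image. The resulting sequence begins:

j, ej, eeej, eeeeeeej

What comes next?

Expanding eeeeeeej: e→ee, e→ee, e→ee, e→ee, e→ee, e→ee, e→ee, j→ej. Concatenated: ee ee ee ee ee ee ee ej.

eeeeeeeeeeeeeeej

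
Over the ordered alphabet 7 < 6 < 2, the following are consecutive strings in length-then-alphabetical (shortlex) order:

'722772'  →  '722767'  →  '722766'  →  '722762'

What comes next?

Find the rightmost character of 722762 below 2, bump it to the next letter, and reset everything to its right to 7.

722727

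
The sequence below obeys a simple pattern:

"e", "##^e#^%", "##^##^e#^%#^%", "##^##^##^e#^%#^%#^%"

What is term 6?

##^##^##^##^##^e#^%#^%#^%#^%#^%

Each term wraps the previous one in ##^ on the left and #^% on the right.
From ##^##^##^e#^%#^%#^%, 2 further steps: ##^##^##^e#^%#^%#^% → ##^##^##^##^e#^%#^%#^%#^% → (answer).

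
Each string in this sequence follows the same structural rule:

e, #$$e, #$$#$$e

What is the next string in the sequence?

Every step adds #$$ at the front: s(k+1) = #$$·s(k).
Applying this once more to #$$#$$e:

#$$#$$#$$e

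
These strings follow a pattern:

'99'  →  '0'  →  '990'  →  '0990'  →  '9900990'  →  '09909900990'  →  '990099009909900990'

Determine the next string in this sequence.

From term 3 onward, concatenate the second-to-last term with the last: 99·0 = 990, 0·990 = 0990, …
So term 8 is 09909900990·990099009909900990.

09909900990990099009909900990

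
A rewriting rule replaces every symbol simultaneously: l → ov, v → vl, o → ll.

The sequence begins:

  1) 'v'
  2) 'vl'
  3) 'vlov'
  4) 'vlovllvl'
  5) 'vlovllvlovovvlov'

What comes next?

φ(vlovllvlovovvlov) expands symbol-by-symbol to vl ov ll vl ov ov vl ov ll vl ll vl vl ov ll vl; joining the 16 pieces gives the next term.

vlovllvlovovvlovllvlllvlvlovllvl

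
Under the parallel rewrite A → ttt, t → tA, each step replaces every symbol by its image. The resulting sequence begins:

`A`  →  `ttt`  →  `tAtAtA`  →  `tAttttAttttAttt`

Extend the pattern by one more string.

φ(tAttttAttttAttt) expands symbol-by-symbol to tA ttt tA tA tA tA ttt tA tA tA tA ttt tA tA tA; joining the 15 pieces gives the next term.

tAttttAtAtAtAttttAtAtAtAttttAtAtA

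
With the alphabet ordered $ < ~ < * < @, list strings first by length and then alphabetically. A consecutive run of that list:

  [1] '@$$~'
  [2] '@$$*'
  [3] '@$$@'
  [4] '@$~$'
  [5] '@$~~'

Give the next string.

The successor of @$~~ increments the rightmost position that isn't already @ and resets every position after it to $.

@$~*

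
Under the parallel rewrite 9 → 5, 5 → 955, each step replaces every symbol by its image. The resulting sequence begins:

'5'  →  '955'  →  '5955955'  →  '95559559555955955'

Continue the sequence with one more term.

Rewriting the 17 symbols of 95559559555955955 one by one yields 5 955 955 955 5 955 955 5 955 955 955 5 955 955 5 955 955; concatenated:

59559559555955955595595595559559555955955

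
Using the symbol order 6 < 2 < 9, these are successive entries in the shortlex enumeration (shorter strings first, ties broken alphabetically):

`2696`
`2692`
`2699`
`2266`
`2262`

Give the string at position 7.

Continuing the enumeration 2 steps past 2262: 2262 → 2269 → (answer).

2226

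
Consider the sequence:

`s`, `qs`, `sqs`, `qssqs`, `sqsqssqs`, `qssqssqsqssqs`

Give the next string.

sqsqssqsqssqssqsqssqs

From term 3 onward, concatenate the second-to-last term with the last: s·qs = sqs, qs·sqs = qssqs, …
So term 7 is sqsqssqs·qssqssqsqssqs.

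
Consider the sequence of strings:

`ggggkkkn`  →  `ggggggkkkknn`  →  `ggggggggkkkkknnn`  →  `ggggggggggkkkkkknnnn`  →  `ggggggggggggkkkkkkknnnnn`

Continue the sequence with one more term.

ggggggggggggggkkkkkkkknnnnnn

Term n consists of 2n g's, followed by n+1 k's, followed by n-1 n's, where the shown terms are n = 2, 3, 4, 5, 6.
Setting n = 7 gives 14, 8, 6 characters in each block.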